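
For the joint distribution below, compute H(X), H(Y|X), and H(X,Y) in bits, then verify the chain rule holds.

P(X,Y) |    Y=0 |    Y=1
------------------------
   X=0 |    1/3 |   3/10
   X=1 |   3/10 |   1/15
H(X,Y) = 1.8310, H(X) = 0.9481, H(Y|X) = 0.8829 (all in bits)

Chain rule: H(X,Y) = H(X) + H(Y|X)

Left side — joint entropy directly:
H(X,Y) = -Σ p(x,y) log p(x,y) = 1.8310 bits

Right side — compute H(Y|X) from the conditional distributions:
P(X) = (19/30, 11/30), so H(X) = 0.9481 bits
H(Y|X) = Σ_x P(X=x) · H(Y|X=x):
  P(Y|X=0) = (10/19, 9/19), H(Y|X=0) = 0.9980, weight P(X=0) = 19/30
  P(Y|X=1) = (9/11, 2/11), H(Y|X=1) = 0.6840, weight P(X=1) = 11/30
H(Y|X) = 0.8829 bits

H(X) + H(Y|X) = 0.9481 + 0.8829 = 1.8310 bits

Both sides equal 1.8310 bits. ✓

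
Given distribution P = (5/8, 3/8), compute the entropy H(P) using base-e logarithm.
0.6616 nats

Shannon entropy is H(X) = -Σ p(x) log p(x).

For P = (5/8, 3/8):
H = -5/8 × log_e(5/8) -3/8 × log_e(3/8)
H = 0.6616 nats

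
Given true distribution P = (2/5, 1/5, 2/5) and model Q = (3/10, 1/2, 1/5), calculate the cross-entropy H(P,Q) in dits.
0.5489 dits

Cross-entropy: H(P,Q) = -Σ p(x) log q(x)

Alternatively: H(P,Q) = H(P) + D_KL(P||Q)
H(P) = 0.4581 dits
D_KL(P||Q) = 0.0908 dits

H(P,Q) = 0.4581 + 0.0908 = 0.5489 dits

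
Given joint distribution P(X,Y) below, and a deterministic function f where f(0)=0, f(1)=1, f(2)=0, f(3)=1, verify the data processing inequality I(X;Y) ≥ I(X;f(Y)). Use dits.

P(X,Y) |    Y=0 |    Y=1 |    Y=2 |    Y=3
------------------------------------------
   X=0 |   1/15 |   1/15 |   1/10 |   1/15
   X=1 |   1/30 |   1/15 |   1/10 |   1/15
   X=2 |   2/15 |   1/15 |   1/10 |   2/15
I(X;Y) = 0.0115, I(X;f(Y)) = 0.0004, inequality holds: 0.0115 ≥ 0.0004

Data Processing Inequality: For any Markov chain X → Y → Z, we have I(X;Y) ≥ I(X;Z).

Here Z = f(Y) is a deterministic function of Y, forming X → Y → Z.

Original I(X;Y) = 0.0115 dits

After applying f:
P(X,Z) where Z=f(Y):
- P(X,Z=0) = P(X,Y=0) + P(X,Y=2)
- P(X,Z=1) = P(X,Y=1) + P(X,Y=3)

I(X;Z) = I(X;f(Y)) = 0.0004 dits

Verification: 0.0115 ≥ 0.0004 ✓

Information cannot be created by processing; the function f can only lose information about X.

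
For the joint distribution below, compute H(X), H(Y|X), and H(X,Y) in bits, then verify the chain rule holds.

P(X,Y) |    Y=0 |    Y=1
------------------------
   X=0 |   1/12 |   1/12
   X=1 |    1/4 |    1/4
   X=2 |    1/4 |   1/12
H(X,Y) = 2.3962, H(X) = 1.4591, H(Y|X) = 0.9371 (all in bits)

Chain rule: H(X,Y) = H(X) + H(Y|X)

Left side — joint entropy directly:
H(X,Y) = -Σ p(x,y) log p(x,y) = 2.3962 bits

Right side — compute H(Y|X) from the conditional distributions:
P(X) = (1/6, 1/2, 1/3), so H(X) = 1.4591 bits
H(Y|X) = Σ_x P(X=x) · H(Y|X=x):
  P(Y|X=0) = (1/2, 1/2), H(Y|X=0) = 1.0000, weight P(X=0) = 1/6
  P(Y|X=1) = (1/2, 1/2), H(Y|X=1) = 1.0000, weight P(X=1) = 1/2
  P(Y|X=2) = (3/4, 1/4), H(Y|X=2) = 0.8113, weight P(X=2) = 1/3
H(Y|X) = 0.9371 bits

H(X) + H(Y|X) = 1.4591 + 0.9371 = 2.3962 bits

Both sides equal 2.3962 bits. ✓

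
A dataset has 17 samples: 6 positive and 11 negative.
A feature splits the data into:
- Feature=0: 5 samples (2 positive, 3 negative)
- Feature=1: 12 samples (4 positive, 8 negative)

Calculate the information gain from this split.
0.0029 bits

Information Gain = H(Y) - H(Y|Feature)

Before split:
P(positive) = 6/17 = 0.3529
H(Y) = 0.9367 bits

After split:
Feature=0: H = 0.9710 bits (weight = 5/17)
Feature=1: H = 0.9183 bits (weight = 12/17)
H(Y|Feature) = (5/17)×0.9710 + (12/17)×0.9183 = 0.9338 bits

Information Gain = 0.9367 - 0.9338 = 0.0029 bits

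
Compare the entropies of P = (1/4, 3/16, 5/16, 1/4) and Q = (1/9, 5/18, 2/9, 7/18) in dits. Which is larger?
P

Computing entropies in dits:
H(P) = 0.5952
H(Q) = 0.5652

Distribution P has higher entropy.

Intuition: The distribution closer to uniform (more spread out) has higher entropy.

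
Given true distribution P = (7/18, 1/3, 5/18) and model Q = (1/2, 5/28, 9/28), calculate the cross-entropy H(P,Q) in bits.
1.6722 bits

Cross-entropy: H(P,Q) = -Σ p(x) log q(x)

Alternatively: H(P,Q) = H(P) + D_KL(P||Q)
H(P) = 1.5715 bits
D_KL(P||Q) = 0.1007 bits

H(P,Q) = 1.5715 + 0.1007 = 1.6722 bits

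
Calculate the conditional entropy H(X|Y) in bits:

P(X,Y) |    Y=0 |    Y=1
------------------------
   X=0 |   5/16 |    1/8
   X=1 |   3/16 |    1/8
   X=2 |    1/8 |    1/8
1.5228 bits

Using the chain rule: H(X|Y) = H(X,Y) - H(Y)

First, compute H(X,Y) = 2.4772 bits

Marginal P(Y) = (5/8, 3/8)
H(Y) = 0.9544 bits

H(X|Y) = H(X,Y) - H(Y) = 2.4772 - 0.9544 = 1.5228 bits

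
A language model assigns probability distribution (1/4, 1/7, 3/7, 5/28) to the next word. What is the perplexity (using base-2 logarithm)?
3.6522

Perplexity is 2^H (or exp(H) for natural log).

First, H = -Σ p log p = 1.8688 bits
Perplexity = 2^1.8688 = 3.6522

Interpretation: The model's uncertainty is equivalent to choosing uniformly among 3.7 options.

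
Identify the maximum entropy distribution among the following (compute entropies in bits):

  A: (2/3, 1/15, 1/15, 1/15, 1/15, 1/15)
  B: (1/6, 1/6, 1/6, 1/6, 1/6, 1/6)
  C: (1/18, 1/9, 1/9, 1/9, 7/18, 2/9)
B

For a discrete distribution over n outcomes, entropy is maximized by the uniform distribution.

Computing entropies:
H(A) = 1.6923 bits
H(B) = 2.5850 bits
H(C) = 2.3004 bits

The uniform distribution (where all probabilities equal 1/6) achieves the maximum entropy of log_2(6) = 2.5850 bits.

Distribution B has the highest entropy.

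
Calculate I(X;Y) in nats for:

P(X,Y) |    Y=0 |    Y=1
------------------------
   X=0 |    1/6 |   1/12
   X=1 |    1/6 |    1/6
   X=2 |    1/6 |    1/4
0.0225 nats

Mutual information: I(X;Y) = H(X) + H(Y) - H(X,Y)

Marginals:
P(X) = (1/4, 1/3, 5/12), H(X) = 1.0776 nats
P(Y) = (1/2, 1/2), H(Y) = 0.6931 nats

Joint entropy: H(X,Y) = 1.7482 nats

I(X;Y) = 1.0776 + 0.6931 - 1.7482 = 0.0225 nats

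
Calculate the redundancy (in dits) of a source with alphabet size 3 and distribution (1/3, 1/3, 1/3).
0.0000 dits

Redundancy measures how far a source is from maximum entropy:
R = H_max - H(X)

Maximum entropy for 3 symbols: H_max = log_10(3) = 0.4771 dits
Actual entropy: H(X) = 0.4771 dits
Redundancy: R = 0.4771 - 0.4771 = 0.0000 dits

This redundancy represents potential for compression: the source could be compressed by 0.0000 dits per symbol.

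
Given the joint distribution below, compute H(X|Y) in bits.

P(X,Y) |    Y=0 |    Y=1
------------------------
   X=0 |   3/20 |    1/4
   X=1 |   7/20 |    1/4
0.9406 bits

Using the chain rule: H(X|Y) = H(X,Y) - H(Y)

First, compute H(X,Y) = 1.9406 bits

Marginal P(Y) = (1/2, 1/2)
H(Y) = 1.0000 bits

H(X|Y) = H(X,Y) - H(Y) = 1.9406 - 1.0000 = 0.9406 bits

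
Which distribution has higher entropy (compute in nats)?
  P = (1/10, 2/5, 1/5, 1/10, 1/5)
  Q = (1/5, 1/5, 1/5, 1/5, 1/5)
Q

Computing entropies in nats:
H(P) = 1.4708
H(Q) = 1.6094

Distribution Q has higher entropy.

Intuition: The distribution closer to uniform (more spread out) has higher entropy.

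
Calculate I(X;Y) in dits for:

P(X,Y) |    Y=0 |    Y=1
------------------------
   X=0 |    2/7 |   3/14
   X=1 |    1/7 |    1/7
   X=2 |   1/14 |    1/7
0.0075 dits

Mutual information: I(X;Y) = H(X) + H(Y) - H(X,Y)

Marginals:
P(X) = (1/2, 2/7, 3/14), H(X) = 0.4493 dits
P(Y) = (1/2, 1/2), H(Y) = 0.3010 dits

Joint entropy: H(X,Y) = 0.7429 dits

I(X;Y) = 0.4493 + 0.3010 - 0.7429 = 0.0075 dits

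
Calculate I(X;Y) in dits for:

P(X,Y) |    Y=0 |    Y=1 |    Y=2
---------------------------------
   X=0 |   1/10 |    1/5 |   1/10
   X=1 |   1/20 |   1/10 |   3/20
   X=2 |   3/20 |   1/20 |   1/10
0.0318 dits

Mutual information: I(X;Y) = H(X) + H(Y) - H(X,Y)

Marginals:
P(X) = (2/5, 3/10, 3/10), H(X) = 0.4729 dits
P(Y) = (3/10, 7/20, 7/20), H(Y) = 0.4760 dits

Joint entropy: H(X,Y) = 0.9171 dits

I(X;Y) = 0.4729 + 0.4760 - 0.9171 = 0.0318 dits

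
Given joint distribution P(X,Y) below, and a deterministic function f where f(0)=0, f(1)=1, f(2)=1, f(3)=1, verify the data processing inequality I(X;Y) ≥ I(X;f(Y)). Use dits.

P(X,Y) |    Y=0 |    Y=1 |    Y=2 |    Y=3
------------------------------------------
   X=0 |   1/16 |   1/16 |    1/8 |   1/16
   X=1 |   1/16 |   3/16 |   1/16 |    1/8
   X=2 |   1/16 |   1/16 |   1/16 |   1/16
I(X;Y) = 0.0212, I(X;f(Y)) = 0.0027, inequality holds: 0.0212 ≥ 0.0027

Data Processing Inequality: For any Markov chain X → Y → Z, we have I(X;Y) ≥ I(X;Z).

Here Z = f(Y) is a deterministic function of Y, forming X → Y → Z.

Original I(X;Y) = 0.0212 dits

After applying f:
P(X,Z) where Z=f(Y):
- P(X,Z=0) = P(X,Y=0)
- P(X,Z=1) = P(X,Y=1) + P(X,Y=2) + P(X,Y=3)

I(X;Z) = I(X;f(Y)) = 0.0027 dits

Verification: 0.0212 ≥ 0.0027 ✓

Information cannot be created by processing; the function f can only lose information about X.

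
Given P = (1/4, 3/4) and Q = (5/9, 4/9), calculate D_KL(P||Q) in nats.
0.1928 nats

KL divergence: D_KL(P||Q) = Σ p(x) log(p(x)/q(x))

Computing term by term:
  x=0: 1/4 × log_e[(1/4)/(5/9)] = 1/4 × -0.7985 = -0.1996
  x=1: 3/4 × log_e[(3/4)/(4/9)] = 3/4 × 0.5232 = 0.3924

D_KL(P||Q) = 0.1928 nats

Note: KL divergence is always non-negative and equals 0 iff P = Q.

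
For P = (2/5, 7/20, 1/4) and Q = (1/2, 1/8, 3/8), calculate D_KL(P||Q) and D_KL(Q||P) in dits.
D_KL(P||Q) = 0.0737, D_KL(Q||P) = 0.0586

KL divergence is not symmetric: D_KL(P||Q) ≠ D_KL(Q||P) in general.

D_KL(P||Q) = 0.0737 dits
D_KL(Q||P) = 0.0586 dits

No, they are not equal!

This asymmetry is why KL divergence is not a true distance metric.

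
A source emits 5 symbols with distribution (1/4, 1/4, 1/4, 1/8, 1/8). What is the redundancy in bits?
0.0719 bits

Redundancy measures how far a source is from maximum entropy:
R = H_max - H(X)

Maximum entropy for 5 symbols: H_max = log_2(5) = 2.3219 bits
Actual entropy: H(X) = 2.2500 bits
Redundancy: R = 2.3219 - 2.2500 = 0.0719 bits

This redundancy represents potential for compression: the source could be compressed by 0.0719 bits per symbol.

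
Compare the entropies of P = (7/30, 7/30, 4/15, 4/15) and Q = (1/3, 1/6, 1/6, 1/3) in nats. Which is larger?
P

Computing entropies in nats:
H(P) = 1.3841
H(Q) = 1.3297

Distribution P has higher entropy.

Intuition: The distribution closer to uniform (more spread out) has higher entropy.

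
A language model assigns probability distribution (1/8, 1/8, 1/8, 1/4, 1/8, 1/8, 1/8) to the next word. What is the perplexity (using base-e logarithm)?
6.7272

Perplexity is e^H (or exp(H) for natural log).

First, H = -Σ p log p = 1.9062 nats
Perplexity = e^1.9062 = 6.7272

Interpretation: The model's uncertainty is equivalent to choosing uniformly among 6.7 options.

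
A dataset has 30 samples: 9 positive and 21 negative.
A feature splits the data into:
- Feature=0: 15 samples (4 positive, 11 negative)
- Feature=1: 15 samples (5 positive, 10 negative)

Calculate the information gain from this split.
0.0038 bits

Information Gain = H(Y) - H(Y|Feature)

Before split:
P(positive) = 9/30 = 0.3000
H(Y) = 0.8813 bits

After split:
Feature=0: H = 0.8366 bits (weight = 15/30)
Feature=1: H = 0.9183 bits (weight = 15/30)
H(Y|Feature) = (15/30)×0.8366 + (15/30)×0.9183 = 0.8775 bits

Information Gain = 0.8813 - 0.8775 = 0.0038 bits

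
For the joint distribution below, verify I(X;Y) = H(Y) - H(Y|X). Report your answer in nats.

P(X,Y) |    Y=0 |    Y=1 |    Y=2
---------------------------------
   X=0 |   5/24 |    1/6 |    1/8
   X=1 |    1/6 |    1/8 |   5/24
I(X;Y) = 0.0158 nats

Mutual information has multiple equivalent forms:
- I(X;Y) = H(X) - H(X|Y)
- I(X;Y) = H(Y) - H(Y|X)
- I(X;Y) = H(X) + H(Y) - H(X,Y)

Computing all quantities:
H(X) = 0.6931, H(Y) = 1.0934, H(X,Y) = 1.7707
H(X|Y) = 0.6773, H(Y|X) = 1.0776

Verification:
H(X) - H(X|Y) = 0.6931 - 0.6773 = 0.0158
H(Y) - H(Y|X) = 1.0934 - 1.0776 = 0.0158
H(X) + H(Y) - H(X,Y) = 0.6931 + 1.0934 - 1.7707 = 0.0158

All forms give I(X;Y) = 0.0158 nats. ✓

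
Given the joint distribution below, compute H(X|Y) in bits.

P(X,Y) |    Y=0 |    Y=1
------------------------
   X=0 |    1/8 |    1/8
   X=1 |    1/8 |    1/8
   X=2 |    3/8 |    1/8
1.4512 bits

Using the chain rule: H(X|Y) = H(X,Y) - H(Y)

First, compute H(X,Y) = 2.4056 bits

Marginal P(Y) = (5/8, 3/8)
H(Y) = 0.9544 bits

H(X|Y) = H(X,Y) - H(Y) = 2.4056 - 0.9544 = 1.4512 bits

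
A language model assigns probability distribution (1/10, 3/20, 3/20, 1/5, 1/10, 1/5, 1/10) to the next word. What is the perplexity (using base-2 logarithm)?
6.7106

Perplexity is 2^H (or exp(H) for natural log).

First, H = -Σ p log p = 2.7464 bits
Perplexity = 2^2.7464 = 6.7106

Interpretation: The model's uncertainty is equivalent to choosing uniformly among 6.7 options.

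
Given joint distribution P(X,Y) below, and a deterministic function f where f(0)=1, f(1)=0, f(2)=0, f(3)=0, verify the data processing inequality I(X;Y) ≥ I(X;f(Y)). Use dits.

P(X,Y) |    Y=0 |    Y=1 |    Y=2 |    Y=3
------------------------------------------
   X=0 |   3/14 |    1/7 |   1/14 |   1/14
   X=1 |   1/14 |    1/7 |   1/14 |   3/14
I(X;Y) = 0.0325, I(X;f(Y)) = 0.0225, inequality holds: 0.0325 ≥ 0.0225

Data Processing Inequality: For any Markov chain X → Y → Z, we have I(X;Y) ≥ I(X;Z).

Here Z = f(Y) is a deterministic function of Y, forming X → Y → Z.

Original I(X;Y) = 0.0325 dits

After applying f:
P(X,Z) where Z=f(Y):
- P(X,Z=0) = P(X,Y=1) + P(X,Y=2) + P(X,Y=3)
- P(X,Z=1) = P(X,Y=0)

I(X;Z) = I(X;f(Y)) = 0.0225 dits

Verification: 0.0325 ≥ 0.0225 ✓

Information cannot be created by processing; the function f can only lose information about X.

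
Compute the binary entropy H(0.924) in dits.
0.1168 dits

The binary entropy function is:
H(p) = -p log(p) - (1-p) log(1-p)

H(0.924) = -0.924 × log_10(0.924) - 0.076 × log_10(0.076)
H(0.924) = 0.1168 dits

Note: Binary entropy is maximized at p=0.5 (H=1 bit) and minimized at p=0 or p=1 (H=0).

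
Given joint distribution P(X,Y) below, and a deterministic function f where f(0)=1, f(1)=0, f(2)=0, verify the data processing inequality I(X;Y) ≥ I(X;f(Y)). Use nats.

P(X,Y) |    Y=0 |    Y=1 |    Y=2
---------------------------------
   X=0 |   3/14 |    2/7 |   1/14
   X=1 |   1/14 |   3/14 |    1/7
I(X;Y) = 0.0444, I(X;f(Y)) = 0.0271, inequality holds: 0.0444 ≥ 0.0271

Data Processing Inequality: For any Markov chain X → Y → Z, we have I(X;Y) ≥ I(X;Z).

Here Z = f(Y) is a deterministic function of Y, forming X → Y → Z.

Original I(X;Y) = 0.0444 nats

After applying f:
P(X,Z) where Z=f(Y):
- P(X,Z=0) = P(X,Y=1) + P(X,Y=2)
- P(X,Z=1) = P(X,Y=0)

I(X;Z) = I(X;f(Y)) = 0.0271 nats

Verification: 0.0444 ≥ 0.0271 ✓

Information cannot be created by processing; the function f can only lose information about X.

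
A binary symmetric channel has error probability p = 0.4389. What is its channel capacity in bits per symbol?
0.0108 bits

For a binary symmetric channel (BSC) with error probability p:
Capacity C = 1 - H(p) bits per symbol

where H(p) = -p log₂(p) - (1-p) log₂(1-p) is the binary entropy function.

H(0.4389) = 0.9892 bits
C = 1 - 0.9892 = 0.0108 bits per symbol

This means we can reliably transmit up to 0.0108 bits of information per channel use.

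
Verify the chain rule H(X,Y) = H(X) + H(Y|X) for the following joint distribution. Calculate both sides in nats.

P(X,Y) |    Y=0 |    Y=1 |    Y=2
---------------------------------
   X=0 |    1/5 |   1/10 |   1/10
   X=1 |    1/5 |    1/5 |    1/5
H(X,Y) = 1.7481, H(X) = 0.6730, H(Y|X) = 1.0751 (all in nats)

Chain rule: H(X,Y) = H(X) + H(Y|X)

Left side — joint entropy directly:
H(X,Y) = -Σ p(x,y) log p(x,y) = 1.7481 nats

Right side — compute H(Y|X) from the conditional distributions:
P(X) = (2/5, 3/5), so H(X) = 0.6730 nats
H(Y|X) = Σ_x P(X=x) · H(Y|X=x):
  P(Y|X=0) = (1/2, 1/4, 1/4), H(Y|X=0) = 1.0397, weight P(X=0) = 2/5
  P(Y|X=1) = (1/3, 1/3, 1/3), H(Y|X=1) = 1.0986, weight P(X=1) = 3/5
H(Y|X) = 1.0751 nats

H(X) + H(Y|X) = 0.6730 + 1.0751 = 1.7481 nats

Both sides equal 1.7481 nats. ✓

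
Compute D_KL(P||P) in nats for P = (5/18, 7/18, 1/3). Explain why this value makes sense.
0.0000 nats

KL divergence satisfies the Gibbs inequality: D_KL(P||Q) ≥ 0 for all distributions P, Q.

D_KL(P||Q) = Σ p(x) log(p(x)/q(x))
Each term is p(x) × log_e(p(x)/p(x)) = p(x) × log_e(1) = 0, so the sum is 0.
D_KL(P||Q) = 0.0000 nats

When P = Q, the KL divergence is exactly 0, as there is no 'divergence' between identical distributions.

This non-negativity is a fundamental property: relative entropy cannot be negative because it measures how different Q is from P.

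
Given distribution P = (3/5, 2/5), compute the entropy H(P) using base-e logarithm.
0.6730 nats

Shannon entropy is H(X) = -Σ p(x) log p(x).

For P = (3/5, 2/5):
H = -3/5 × log_e(3/5) -2/5 × log_e(2/5)
H = 0.6730 nats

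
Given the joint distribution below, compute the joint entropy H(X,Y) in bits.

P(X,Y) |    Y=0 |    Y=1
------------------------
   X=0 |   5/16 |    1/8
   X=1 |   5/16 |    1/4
1.9238 bits

Joint entropy is H(X,Y) = -Σ_{x,y} p(x,y) log p(x,y).

Summing over all non-zero entries:
H(X,Y) = -[5/16·log_2(5/16) + 1/8·log_2(1/8) + 5/16·log_2(5/16) + 1/4·log_2(1/4)]
H(X,Y) = 1.9238 bits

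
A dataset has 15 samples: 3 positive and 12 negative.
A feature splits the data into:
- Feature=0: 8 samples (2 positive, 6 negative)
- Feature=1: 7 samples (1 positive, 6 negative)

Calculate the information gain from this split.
0.0131 bits

Information Gain = H(Y) - H(Y|Feature)

Before split:
P(positive) = 3/15 = 0.2000
H(Y) = 0.7219 bits

After split:
Feature=0: H = 0.8113 bits (weight = 8/15)
Feature=1: H = 0.5917 bits (weight = 7/15)
H(Y|Feature) = (8/15)×0.8113 + (7/15)×0.5917 = 0.7088 bits

Information Gain = 0.7219 - 0.7088 = 0.0131 bits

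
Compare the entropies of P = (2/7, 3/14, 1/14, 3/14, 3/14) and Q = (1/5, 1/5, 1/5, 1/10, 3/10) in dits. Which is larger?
Q

Computing entropies in dits:
H(P) = 0.6674
H(Q) = 0.6762

Distribution Q has higher entropy.

Intuition: The distribution closer to uniform (more spread out) has higher entropy.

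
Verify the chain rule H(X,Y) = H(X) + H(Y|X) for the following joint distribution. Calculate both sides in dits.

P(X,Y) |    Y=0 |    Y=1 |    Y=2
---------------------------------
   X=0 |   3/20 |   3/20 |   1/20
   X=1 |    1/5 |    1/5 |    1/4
H(X,Y) = 0.7423, H(X) = 0.2812, H(Y|X) = 0.4611 (all in dits)

Chain rule: H(X,Y) = H(X) + H(Y|X)

Left side — joint entropy directly:
H(X,Y) = -Σ p(x,y) log p(x,y) = 0.7423 dits

Right side — compute H(Y|X) from the conditional distributions:
P(X) = (7/20, 13/20), so H(X) = 0.2812 dits
H(Y|X) = Σ_x P(X=x) · H(Y|X=x):
  P(Y|X=0) = (3/7, 3/7, 1/7), H(Y|X=0) = 0.4361, weight P(X=0) = 7/20
  P(Y|X=1) = (4/13, 4/13, 5/13), H(Y|X=1) = 0.4746, weight P(X=1) = 13/20
H(Y|X) = 0.4611 dits

H(X) + H(Y|X) = 0.2812 + 0.4611 = 0.7423 dits

Both sides equal 0.7423 dits. ✓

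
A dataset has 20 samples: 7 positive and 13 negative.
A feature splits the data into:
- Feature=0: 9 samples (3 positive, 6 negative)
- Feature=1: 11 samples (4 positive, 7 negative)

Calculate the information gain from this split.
0.0007 bits

Information Gain = H(Y) - H(Y|Feature)

Before split:
P(positive) = 7/20 = 0.3500
H(Y) = 0.9341 bits

After split:
Feature=0: H = 0.9183 bits (weight = 9/20)
Feature=1: H = 0.9457 bits (weight = 11/20)
H(Y|Feature) = (9/20)×0.9183 + (11/20)×0.9457 = 0.9333 bits

Information Gain = 0.9341 - 0.9333 = 0.0007 bits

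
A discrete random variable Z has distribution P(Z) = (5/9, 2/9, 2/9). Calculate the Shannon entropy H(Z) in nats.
0.9950 nats

Shannon entropy is H(X) = -Σ p(x) log p(x).

For P = (5/9, 2/9, 2/9):
H = -5/9 × log_e(5/9) -2/9 × log_e(2/9) -2/9 × log_e(2/9)
H = 0.9950 nats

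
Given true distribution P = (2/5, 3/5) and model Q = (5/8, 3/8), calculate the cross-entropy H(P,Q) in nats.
0.7765 nats

Cross-entropy: H(P,Q) = -Σ p(x) log q(x)

Alternatively: H(P,Q) = H(P) + D_KL(P||Q)
H(P) = 0.6730 nats
D_KL(P||Q) = 0.1035 nats

H(P,Q) = 0.6730 + 0.1035 = 0.7765 nats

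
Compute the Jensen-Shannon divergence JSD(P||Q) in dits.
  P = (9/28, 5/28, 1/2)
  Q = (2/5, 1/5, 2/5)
0.0023 dits

Jensen-Shannon divergence is:
JSD(P||Q) = 0.5 × D_KL(P||M) + 0.5 × D_KL(Q||M)
where M = 0.5 × (P + Q) is the mixture distribution.

M = 0.5 × (9/28, 5/28, 1/2) + 0.5 × (2/5, 1/5, 2/5) = (0.360714, 0.189286, 9/20)

D_KL(P||M) = 0.0023 dits
D_KL(Q||M) = 0.0023 dits

JSD(P||Q) = 0.5 × 0.0023 + 0.5 × 0.0023 = 0.0023 dits

Unlike KL divergence, JSD is symmetric and bounded: 0 ≤ JSD ≤ log(2).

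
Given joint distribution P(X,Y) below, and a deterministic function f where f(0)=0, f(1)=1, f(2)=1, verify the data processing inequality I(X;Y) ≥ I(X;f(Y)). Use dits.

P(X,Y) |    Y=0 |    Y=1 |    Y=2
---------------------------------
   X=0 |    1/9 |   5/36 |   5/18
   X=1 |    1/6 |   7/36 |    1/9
I(X;Y) = 0.0198, I(X;f(Y)) = 0.0055, inequality holds: 0.0198 ≥ 0.0055

Data Processing Inequality: For any Markov chain X → Y → Z, we have I(X;Y) ≥ I(X;Z).

Here Z = f(Y) is a deterministic function of Y, forming X → Y → Z.

Original I(X;Y) = 0.0198 dits

After applying f:
P(X,Z) where Z=f(Y):
- P(X,Z=0) = P(X,Y=0)
- P(X,Z=1) = P(X,Y=1) + P(X,Y=2)

I(X;Z) = I(X;f(Y)) = 0.0055 dits

Verification: 0.0198 ≥ 0.0055 ✓

Information cannot be created by processing; the function f can only lose information about X.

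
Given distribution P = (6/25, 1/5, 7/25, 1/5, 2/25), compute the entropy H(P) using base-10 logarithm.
0.6709 dits

Shannon entropy is H(X) = -Σ p(x) log p(x).

For P = (6/25, 1/5, 7/25, 1/5, 2/25):
H = -6/25 × log_10(6/25) -1/5 × log_10(1/5) -7/25 × log_10(7/25) -1/5 × log_10(1/5) -2/25 × log_10(2/25)
H = 0.6709 dits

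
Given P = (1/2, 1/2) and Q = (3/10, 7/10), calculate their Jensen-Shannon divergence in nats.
0.0210 nats

Jensen-Shannon divergence is:
JSD(P||Q) = 0.5 × D_KL(P||M) + 0.5 × D_KL(Q||M)
where M = 0.5 × (P + Q) is the mixture distribution.

M = 0.5 × (1/2, 1/2) + 0.5 × (3/10, 7/10) = (2/5, 3/5)

D_KL(P||M) = 0.0204 nats
D_KL(Q||M) = 0.0216 nats

JSD(P||Q) = 0.5 × 0.0204 + 0.5 × 0.0216 = 0.0210 nats

Unlike KL divergence, JSD is symmetric and bounded: 0 ≤ JSD ≤ log(2).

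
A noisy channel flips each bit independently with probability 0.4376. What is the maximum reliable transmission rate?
0.0113 bits

For a binary symmetric channel (BSC) with error probability p:
Capacity C = 1 - H(p) bits per symbol

where H(p) = -p log₂(p) - (1-p) log₂(1-p) is the binary entropy function.

H(0.4376) = 0.9887 bits
C = 1 - 0.9887 = 0.0113 bits per symbol

This means we can reliably transmit up to 0.0113 bits of information per channel use.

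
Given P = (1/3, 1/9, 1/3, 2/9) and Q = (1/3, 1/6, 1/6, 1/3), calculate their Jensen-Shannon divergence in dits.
0.0098 dits

Jensen-Shannon divergence is:
JSD(P||Q) = 0.5 × D_KL(P||M) + 0.5 × D_KL(Q||M)
where M = 0.5 × (P + Q) is the mixture distribution.

M = 0.5 × (1/3, 1/9, 1/3, 2/9) + 0.5 × (1/3, 1/6, 1/6, 1/3) = (1/3, 5/36, 1/4, 5/18)

D_KL(P||M) = 0.0093 dits
D_KL(Q||M) = 0.0102 dits

JSD(P||Q) = 0.5 × 0.0093 + 0.5 × 0.0102 = 0.0098 dits

Unlike KL divergence, JSD is symmetric and bounded: 0 ≤ JSD ≤ log(2).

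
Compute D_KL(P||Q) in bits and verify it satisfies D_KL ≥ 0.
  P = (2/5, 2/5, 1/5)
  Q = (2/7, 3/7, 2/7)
0.0514 bits

KL divergence satisfies the Gibbs inequality: D_KL(P||Q) ≥ 0 for all distributions P, Q.

D_KL(P||Q) = Σ p(x) log(p(x)/q(x))
Term by term:
  x=0: 2/5 × log_2[(2/5)/(2/7)] = 0.1942
  x=1: 2/5 × log_2[(2/5)/(3/7)] = -0.0398
  x=2: 1/5 × log_2[(1/5)/(2/7)] = -0.1029
D_KL(P||Q) = 0.0514 bits

D_KL(P||Q) = 0.0514 ≥ 0 ✓

This non-negativity is a fundamental property: relative entropy cannot be negative because it measures how different Q is from P.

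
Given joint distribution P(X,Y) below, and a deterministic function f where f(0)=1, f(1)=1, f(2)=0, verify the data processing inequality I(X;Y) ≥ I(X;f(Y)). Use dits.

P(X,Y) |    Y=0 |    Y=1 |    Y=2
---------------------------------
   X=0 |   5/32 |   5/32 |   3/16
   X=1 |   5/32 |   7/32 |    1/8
I(X;Y) = 0.0050, I(X;f(Y)) = 0.0040, inequality holds: 0.0050 ≥ 0.0040

Data Processing Inequality: For any Markov chain X → Y → Z, we have I(X;Y) ≥ I(X;Z).

Here Z = f(Y) is a deterministic function of Y, forming X → Y → Z.

Original I(X;Y) = 0.0050 dits

After applying f:
P(X,Z) where Z=f(Y):
- P(X,Z=0) = P(X,Y=2)
- P(X,Z=1) = P(X,Y=0) + P(X,Y=1)

I(X;Z) = I(X;f(Y)) = 0.0040 dits

Verification: 0.0050 ≥ 0.0040 ✓

Information cannot be created by processing; the function f can only lose information about X.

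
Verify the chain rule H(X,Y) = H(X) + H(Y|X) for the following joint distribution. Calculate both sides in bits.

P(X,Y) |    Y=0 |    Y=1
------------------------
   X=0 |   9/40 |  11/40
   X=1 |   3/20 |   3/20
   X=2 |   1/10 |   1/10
H(X,Y) = 2.4819, H(X) = 1.4855, H(Y|X) = 0.9964 (all in bits)

Chain rule: H(X,Y) = H(X) + H(Y|X)

Left side — joint entropy directly:
H(X,Y) = -Σ p(x,y) log p(x,y) = 2.4819 bits

Right side — compute H(Y|X) from the conditional distributions:
P(X) = (1/2, 3/10, 1/5), so H(X) = 1.4855 bits
H(Y|X) = Σ_x P(X=x) · H(Y|X=x):
  P(Y|X=0) = (9/20, 11/20), H(Y|X=0) = 0.9928, weight P(X=0) = 1/2
  P(Y|X=1) = (1/2, 1/2), H(Y|X=1) = 1.0000, weight P(X=1) = 3/10
  P(Y|X=2) = (1/2, 1/2), H(Y|X=2) = 1.0000, weight P(X=2) = 1/5
H(Y|X) = 0.9964 bits

H(X) + H(Y|X) = 1.4855 + 0.9964 = 2.4819 bits

Both sides equal 2.4819 bits. ✓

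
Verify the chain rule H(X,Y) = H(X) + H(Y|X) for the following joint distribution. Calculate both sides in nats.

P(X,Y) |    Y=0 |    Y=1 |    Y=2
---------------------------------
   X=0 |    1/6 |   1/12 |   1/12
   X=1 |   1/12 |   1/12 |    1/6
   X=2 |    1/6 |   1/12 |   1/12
H(X,Y) = 2.1383, H(X) = 1.0986, H(Y|X) = 1.0397 (all in nats)

Chain rule: H(X,Y) = H(X) + H(Y|X)

Left side — joint entropy directly:
H(X,Y) = -Σ p(x,y) log p(x,y) = 2.1383 nats

Right side — compute H(Y|X) from the conditional distributions:
P(X) = (1/3, 1/3, 1/3), so H(X) = 1.0986 nats
H(Y|X) = Σ_x P(X=x) · H(Y|X=x):
  P(Y|X=0) = (1/2, 1/4, 1/4), H(Y|X=0) = 1.0397, weight P(X=0) = 1/3
  P(Y|X=1) = (1/4, 1/4, 1/2), H(Y|X=1) = 1.0397, weight P(X=1) = 1/3
  P(Y|X=2) = (1/2, 1/4, 1/4), H(Y|X=2) = 1.0397, weight P(X=2) = 1/3
H(Y|X) = 1.0397 nats

H(X) + H(Y|X) = 1.0986 + 1.0397 = 2.1383 nats

Both sides equal 2.1383 nats. ✓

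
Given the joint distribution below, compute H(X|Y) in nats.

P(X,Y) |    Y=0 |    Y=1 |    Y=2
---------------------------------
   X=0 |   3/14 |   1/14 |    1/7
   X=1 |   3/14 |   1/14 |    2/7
0.6689 nats

Using the chain rule: H(X|Y) = H(X,Y) - H(Y)

First, compute H(X,Y) = 1.6731 nats

Marginal P(Y) = (3/7, 1/7, 3/7)
H(Y) = 1.0042 nats

H(X|Y) = H(X,Y) - H(Y) = 1.6731 - 1.0042 = 0.6689 nats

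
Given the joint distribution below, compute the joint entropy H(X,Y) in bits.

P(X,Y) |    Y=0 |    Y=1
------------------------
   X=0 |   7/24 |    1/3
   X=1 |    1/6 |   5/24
1.9491 bits

Joint entropy is H(X,Y) = -Σ_{x,y} p(x,y) log p(x,y).

Summing over all non-zero entries:
H(X,Y) = -[7/24·log_2(7/24) + 1/3·log_2(1/3) + 1/6·log_2(1/6) + 5/24·log_2(5/24)]
H(X,Y) = 1.9491 bits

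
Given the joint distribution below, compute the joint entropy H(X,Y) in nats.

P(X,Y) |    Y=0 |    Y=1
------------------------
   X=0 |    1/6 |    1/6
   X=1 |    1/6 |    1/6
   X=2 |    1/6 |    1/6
1.7918 nats

Joint entropy is H(X,Y) = -Σ_{x,y} p(x,y) log p(x,y).

Summing over all non-zero entries:
H(X,Y) = -[1/6·log_e(1/6) + 1/6·log_e(1/6) + 1/6·log_e(1/6) + 1/6·log_e(1/6) + 1/6·log_e(1/6) + 1/6·log_e(1/6)]
H(X,Y) = 1.7918 nats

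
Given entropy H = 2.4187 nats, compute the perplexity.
11.2312

Perplexity is e^H (or exp(H) for natural log).

H = 2.4187 nats
Perplexity = e^2.4187 = 11.2312

Interpretation: The model's uncertainty is equivalent to choosing uniformly among 11.2 options.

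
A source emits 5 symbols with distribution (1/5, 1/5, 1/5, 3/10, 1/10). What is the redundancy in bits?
0.0755 bits

Redundancy measures how far a source is from maximum entropy:
R = H_max - H(X)

Maximum entropy for 5 symbols: H_max = log_2(5) = 2.3219 bits
Actual entropy: H(X) = 2.2464 bits
Redundancy: R = 2.3219 - 2.2464 = 0.0755 bits

This redundancy represents potential for compression: the source could be compressed by 0.0755 bits per symbol.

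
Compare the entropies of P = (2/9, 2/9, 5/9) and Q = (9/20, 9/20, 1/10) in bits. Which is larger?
P

Computing entropies in bits:
H(P) = 1.4355
H(Q) = 1.3690

Distribution P has higher entropy.

Intuition: The distribution closer to uniform (more spread out) has higher entropy.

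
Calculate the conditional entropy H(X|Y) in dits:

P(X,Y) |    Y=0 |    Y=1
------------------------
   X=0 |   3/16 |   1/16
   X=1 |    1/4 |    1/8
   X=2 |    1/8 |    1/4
0.4407 dits

Using the chain rule: H(X|Y) = H(X,Y) - H(Y)

First, compute H(X,Y) = 0.7384 dits

Marginal P(Y) = (9/16, 7/16)
H(Y) = 0.2976 dits

H(X|Y) = H(X,Y) - H(Y) = 0.7384 - 0.2976 = 0.4407 dits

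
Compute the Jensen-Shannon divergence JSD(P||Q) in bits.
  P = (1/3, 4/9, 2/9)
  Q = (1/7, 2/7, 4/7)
0.0982 bits

Jensen-Shannon divergence is:
JSD(P||Q) = 0.5 × D_KL(P||M) + 0.5 × D_KL(Q||M)
where M = 0.5 × (P + Q) is the mixture distribution.

M = 0.5 × (1/3, 4/9, 2/9) + 0.5 × (1/7, 2/7, 4/7) = (5/21, 0.365079, 0.396825)

D_KL(P||M) = 0.1020 bits
D_KL(Q||M) = 0.0943 bits

JSD(P||Q) = 0.5 × 0.1020 + 0.5 × 0.0943 = 0.0982 bits

Unlike KL divergence, JSD is symmetric and bounded: 0 ≤ JSD ≤ log(2).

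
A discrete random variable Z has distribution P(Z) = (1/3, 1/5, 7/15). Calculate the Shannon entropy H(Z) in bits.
1.5058 bits

Shannon entropy is H(X) = -Σ p(x) log p(x).

For P = (1/3, 1/5, 7/15):
H = -1/3 × log_2(1/3) -1/5 × log_2(1/5) -7/15 × log_2(7/15)
H = 1.5058 bits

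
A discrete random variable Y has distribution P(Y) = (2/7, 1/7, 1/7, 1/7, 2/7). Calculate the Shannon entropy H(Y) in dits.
0.6731 dits

Shannon entropy is H(X) = -Σ p(x) log p(x).

For P = (2/7, 1/7, 1/7, 1/7, 2/7):
H = -2/7 × log_10(2/7) -1/7 × log_10(1/7) -1/7 × log_10(1/7) -1/7 × log_10(1/7) -2/7 × log_10(2/7)
H = 0.6731 dits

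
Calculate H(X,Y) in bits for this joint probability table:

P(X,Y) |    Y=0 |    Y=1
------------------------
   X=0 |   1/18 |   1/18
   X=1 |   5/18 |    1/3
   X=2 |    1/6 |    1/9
2.2880 bits

Joint entropy is H(X,Y) = -Σ_{x,y} p(x,y) log p(x,y).

Summing over all non-zero entries:
H(X,Y) = -[1/18·log_2(1/18) + 1/18·log_2(1/18) + 5/18·log_2(5/18) + 1/3·log_2(1/3) + 1/6·log_2(1/6) + 1/9·log_2(1/9)]
H(X,Y) = 2.2880 bits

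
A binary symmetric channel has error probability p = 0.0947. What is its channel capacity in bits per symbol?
0.5480 bits

For a binary symmetric channel (BSC) with error probability p:
Capacity C = 1 - H(p) bits per symbol

where H(p) = -p log₂(p) - (1-p) log₂(1-p) is the binary entropy function.

H(0.0947) = 0.4520 bits
C = 1 - 0.4520 = 0.5480 bits per symbol

This means we can reliably transmit up to 0.5480 bits of information per channel use.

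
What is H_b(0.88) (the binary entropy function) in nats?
0.3669 nats

The binary entropy function is:
H(p) = -p log(p) - (1-p) log(1-p)

H(0.88) = -0.88 × log_e(0.88) - 0.12 × log_e(0.12)
H(0.88) = 0.3669 nats

Note: Binary entropy is maximized at p=0.5 (H=1 bit) and minimized at p=0 or p=1 (H=0).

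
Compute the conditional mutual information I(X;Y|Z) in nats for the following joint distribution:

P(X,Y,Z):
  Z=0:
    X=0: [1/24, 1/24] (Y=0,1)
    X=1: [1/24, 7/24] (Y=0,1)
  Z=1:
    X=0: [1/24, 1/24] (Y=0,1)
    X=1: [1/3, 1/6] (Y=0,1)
0.0293 nats

Conditional mutual information: I(X;Y|Z) = H(X|Z) + H(Y|Z) - H(X,Y|Z)

H(Z) = 0.6792
H(X,Z) = 1.1269 → H(X|Z) = 0.4477
H(Y,Z) = 1.2679 → H(Y|Z) = 0.5887
H(X,Y,Z) = 1.6863 → H(X,Y|Z) = 1.0071

I(X;Y|Z) = 0.4477 + 0.5887 - 1.0071 = 0.0293 nats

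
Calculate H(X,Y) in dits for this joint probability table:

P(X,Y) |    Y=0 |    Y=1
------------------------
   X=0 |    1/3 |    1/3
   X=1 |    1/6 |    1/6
0.5775 dits

Joint entropy is H(X,Y) = -Σ_{x,y} p(x,y) log p(x,y).

Summing over all non-zero entries:
H(X,Y) = -[1/3·log_10(1/3) + 1/3·log_10(1/3) + 1/6·log_10(1/6) + 1/6·log_10(1/6)]
H(X,Y) = 0.5775 dits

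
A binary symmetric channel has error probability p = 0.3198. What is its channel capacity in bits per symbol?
0.0958 bits

For a binary symmetric channel (BSC) with error probability p:
Capacity C = 1 - H(p) bits per symbol

where H(p) = -p log₂(p) - (1-p) log₂(1-p) is the binary entropy function.

H(0.3198) = 0.9042 bits
C = 1 - 0.9042 = 0.0958 bits per symbol

This means we can reliably transmit up to 0.0958 bits of information per channel use.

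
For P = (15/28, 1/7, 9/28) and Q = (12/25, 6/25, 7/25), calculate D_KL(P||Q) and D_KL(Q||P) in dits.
D_KL(P||Q) = 0.0126, D_KL(Q||P) = 0.0144

KL divergence is not symmetric: D_KL(P||Q) ≠ D_KL(Q||P) in general.

D_KL(P||Q) = 0.0126 dits
D_KL(Q||P) = 0.0144 dits

No, they are not equal!

This asymmetry is why KL divergence is not a true distance metric.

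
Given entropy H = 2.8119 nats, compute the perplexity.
16.6415

Perplexity is e^H (or exp(H) for natural log).

H = 2.8119 nats
Perplexity = e^2.8119 = 16.6415

Interpretation: The model's uncertainty is equivalent to choosing uniformly among 16.6 options.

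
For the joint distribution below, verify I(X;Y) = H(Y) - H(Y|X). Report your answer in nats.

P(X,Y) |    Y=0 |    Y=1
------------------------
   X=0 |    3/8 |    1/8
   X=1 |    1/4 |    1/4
I(X;Y) = 0.0338 nats

Mutual information has multiple equivalent forms:
- I(X;Y) = H(X) - H(X|Y)
- I(X;Y) = H(Y) - H(Y|X)
- I(X;Y) = H(X) + H(Y) - H(X,Y)

Computing all quantities:
H(X) = 0.6931, H(Y) = 0.6616, H(X,Y) = 1.3209
H(X|Y) = 0.6593, H(Y|X) = 0.6277

Verification:
H(X) - H(X|Y) = 0.6931 - 0.6593 = 0.0338
H(Y) - H(Y|X) = 0.6616 - 0.6277 = 0.0338
H(X) + H(Y) - H(X,Y) = 0.6931 + 0.6616 - 1.3209 = 0.0338

All forms give I(X;Y) = 0.0338 nats. ✓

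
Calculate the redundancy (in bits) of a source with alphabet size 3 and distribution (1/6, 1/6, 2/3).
0.3333 bits

Redundancy measures how far a source is from maximum entropy:
R = H_max - H(X)

Maximum entropy for 3 symbols: H_max = log_2(3) = 1.5850 bits
Actual entropy: H(X) = 1.2516 bits
Redundancy: R = 1.5850 - 1.2516 = 0.3333 bits

This redundancy represents potential for compression: the source could be compressed by 0.3333 bits per symbol.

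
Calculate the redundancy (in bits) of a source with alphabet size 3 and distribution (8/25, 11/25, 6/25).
0.0436 bits

Redundancy measures how far a source is from maximum entropy:
R = H_max - H(X)

Maximum entropy for 3 symbols: H_max = log_2(3) = 1.5850 bits
Actual entropy: H(X) = 1.5413 bits
Redundancy: R = 1.5850 - 1.5413 = 0.0436 bits

This redundancy represents potential for compression: the source could be compressed by 0.0436 bits per symbol.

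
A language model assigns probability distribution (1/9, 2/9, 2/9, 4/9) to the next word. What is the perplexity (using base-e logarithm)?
3.5717

Perplexity is e^H (or exp(H) for natural log).

First, H = -Σ p log p = 1.2730 nats
Perplexity = e^1.2730 = 3.5717

Interpretation: The model's uncertainty is equivalent to choosing uniformly among 3.6 options.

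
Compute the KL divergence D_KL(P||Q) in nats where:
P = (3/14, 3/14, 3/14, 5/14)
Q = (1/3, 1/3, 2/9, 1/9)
0.2199 nats

KL divergence: D_KL(P||Q) = Σ p(x) log(p(x)/q(x))

Computing term by term:
  x=0: 3/14 × log_e[(3/14)/(1/3)] = 3/14 × -0.4418 = -0.0947
  x=1: 3/14 × log_e[(3/14)/(1/3)] = 3/14 × -0.4418 = -0.0947
  x=2: 3/14 × log_e[(3/14)/(2/9)] = 3/14 × -0.0364 = -0.0078
  x=3: 5/14 × log_e[(5/14)/(1/9)] = 5/14 × 1.1676 = 0.4170

D_KL(P||Q) = 0.2199 nats

Note: KL divergence is always non-negative and equals 0 iff P = Q.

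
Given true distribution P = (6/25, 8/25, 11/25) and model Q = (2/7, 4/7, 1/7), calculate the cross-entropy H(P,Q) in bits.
1.9274 bits

Cross-entropy: H(P,Q) = -Σ p(x) log q(x)

Alternatively: H(P,Q) = H(P) + D_KL(P||Q)
H(P) = 1.5413 bits
D_KL(P||Q) = 0.3860 bits

H(P,Q) = 1.5413 + 0.3860 = 1.9274 bits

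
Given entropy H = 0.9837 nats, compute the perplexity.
2.6743

Perplexity is e^H (or exp(H) for natural log).

H = 0.9837 nats
Perplexity = e^0.9837 = 2.6743

Interpretation: The model's uncertainty is equivalent to choosing uniformly among 2.7 options.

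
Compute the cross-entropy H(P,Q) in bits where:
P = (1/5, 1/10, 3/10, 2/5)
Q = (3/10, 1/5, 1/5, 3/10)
1.9710 bits

Cross-entropy: H(P,Q) = -Σ p(x) log q(x)

Alternatively: H(P,Q) = H(P) + D_KL(P||Q)
H(P) = 1.8464 bits
D_KL(P||Q) = 0.1245 bits

H(P,Q) = 1.8464 + 0.1245 = 1.9710 bits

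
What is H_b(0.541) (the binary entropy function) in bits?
0.9951 bits

The binary entropy function is:
H(p) = -p log(p) - (1-p) log(1-p)

H(0.541) = -0.541 × log_2(0.541) - 0.459 × log_2(0.459)
H(0.541) = 0.9951 bits

Note: Binary entropy is maximized at p=0.5 (H=1 bit) and minimized at p=0 or p=1 (H=0).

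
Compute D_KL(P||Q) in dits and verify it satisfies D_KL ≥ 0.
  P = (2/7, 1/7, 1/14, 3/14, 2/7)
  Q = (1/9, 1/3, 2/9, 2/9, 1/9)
0.1432 dits

KL divergence satisfies the Gibbs inequality: D_KL(P||Q) ≥ 0 for all distributions P, Q.

D_KL(P||Q) = Σ p(x) log(p(x)/q(x))
Term by term:
  x=0: 2/7 × log_10[(2/7)/(1/9)] = 0.1172
  x=1: 1/7 × log_10[(1/7)/(1/3)] = -0.0526
  x=2: 1/14 × log_10[(1/14)/(2/9)] = -0.0352
  x=3: 3/14 × log_10[(3/14)/(2/9)] = -0.0034
  x=4: 2/7 × log_10[(2/7)/(1/9)] = 0.1172
D_KL(P||Q) = 0.1432 dits

D_KL(P||Q) = 0.1432 ≥ 0 ✓

This non-negativity is a fundamental property: relative entropy cannot be negative because it measures how different Q is from P.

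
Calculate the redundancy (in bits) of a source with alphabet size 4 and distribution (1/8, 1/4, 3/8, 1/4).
0.0944 bits

Redundancy measures how far a source is from maximum entropy:
R = H_max - H(X)

Maximum entropy for 4 symbols: H_max = log_2(4) = 2.0000 bits
Actual entropy: H(X) = 1.9056 bits
Redundancy: R = 2.0000 - 1.9056 = 0.0944 bits

This redundancy represents potential for compression: the source could be compressed by 0.0944 bits per symbol.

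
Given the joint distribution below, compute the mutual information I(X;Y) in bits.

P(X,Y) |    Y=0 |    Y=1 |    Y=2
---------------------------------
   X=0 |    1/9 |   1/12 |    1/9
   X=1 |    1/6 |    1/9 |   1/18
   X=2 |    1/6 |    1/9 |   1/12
0.0246 bits

Mutual information: I(X;Y) = H(X) + H(Y) - H(X,Y)

Marginals:
P(X) = (11/36, 1/3, 13/36), H(X) = 1.5816 bits
P(Y) = (4/9, 11/36, 1/4), H(Y) = 1.5426 bits

Joint entropy: H(X,Y) = 3.0997 bits

I(X;Y) = 1.5816 + 1.5426 - 3.0997 = 0.0246 bits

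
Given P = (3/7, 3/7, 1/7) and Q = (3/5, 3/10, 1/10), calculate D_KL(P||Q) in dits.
0.0259 dits

KL divergence: D_KL(P||Q) = Σ p(x) log(p(x)/q(x))

Computing term by term:
  x=0: 3/7 × log_10[(3/7)/(3/5)] = 3/7 × -0.1461 = -0.0626
  x=1: 3/7 × log_10[(3/7)/(3/10)] = 3/7 × 0.1549 = 0.0664
  x=2: 1/7 × log_10[(1/7)/(1/10)] = 1/7 × 0.1549 = 0.0221

D_KL(P||Q) = 0.0259 dits

Note: KL divergence is always non-negative and equals 0 iff P = Q.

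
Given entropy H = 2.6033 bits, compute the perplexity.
6.0768

Perplexity is 2^H (or exp(H) for natural log).

H = 2.6033 bits
Perplexity = 2^2.6033 = 6.0768

Interpretation: The model's uncertainty is equivalent to choosing uniformly among 6.1 options.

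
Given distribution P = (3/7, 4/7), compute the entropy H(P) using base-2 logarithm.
0.9852 bits

Shannon entropy is H(X) = -Σ p(x) log p(x).

For P = (3/7, 4/7):
H = -3/7 × log_2(3/7) -4/7 × log_2(4/7)
H = 0.9852 bits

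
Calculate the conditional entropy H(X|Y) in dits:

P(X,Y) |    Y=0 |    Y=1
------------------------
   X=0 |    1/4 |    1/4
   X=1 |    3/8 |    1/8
0.2863 dits

Using the chain rule: H(X|Y) = H(X,Y) - H(Y)

First, compute H(X,Y) = 0.5737 dits

Marginal P(Y) = (5/8, 3/8)
H(Y) = 0.2873 dits

H(X|Y) = H(X,Y) - H(Y) = 0.5737 - 0.2873 = 0.2863 dits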